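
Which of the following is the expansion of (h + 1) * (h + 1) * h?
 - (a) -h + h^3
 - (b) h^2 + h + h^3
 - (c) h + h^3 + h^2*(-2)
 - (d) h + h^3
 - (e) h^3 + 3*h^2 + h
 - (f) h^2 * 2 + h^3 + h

Expanding (h + 1) * (h + 1) * h:
= h^2 * 2 + h^3 + h
f) h^2 * 2 + h^3 + h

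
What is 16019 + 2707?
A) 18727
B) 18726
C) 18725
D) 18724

16019 + 2707 = 18726
B) 18726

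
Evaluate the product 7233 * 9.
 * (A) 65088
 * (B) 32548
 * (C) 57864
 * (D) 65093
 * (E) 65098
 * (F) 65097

7233 * 9 = 65097
F) 65097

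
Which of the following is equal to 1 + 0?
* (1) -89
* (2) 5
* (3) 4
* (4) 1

1 + 0 = 1
4) 1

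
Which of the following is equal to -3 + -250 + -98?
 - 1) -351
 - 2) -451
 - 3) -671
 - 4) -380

First: -3 + -250 = -253
Then: -253 + -98 = -351
1) -351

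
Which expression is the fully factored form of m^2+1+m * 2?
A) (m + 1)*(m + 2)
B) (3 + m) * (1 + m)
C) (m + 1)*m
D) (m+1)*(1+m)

We need to factor m^2+1+m * 2.
The factored form is (m+1)*(1+m).
D) (m+1)*(1+m)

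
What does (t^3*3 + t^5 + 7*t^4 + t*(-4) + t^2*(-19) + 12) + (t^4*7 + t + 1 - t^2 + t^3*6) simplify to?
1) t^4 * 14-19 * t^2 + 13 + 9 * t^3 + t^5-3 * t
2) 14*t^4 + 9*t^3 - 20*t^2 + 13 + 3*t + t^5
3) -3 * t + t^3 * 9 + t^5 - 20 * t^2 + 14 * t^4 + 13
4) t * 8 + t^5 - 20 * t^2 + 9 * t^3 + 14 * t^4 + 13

Adding the polynomials and combining like terms:
(t^3*3 + t^5 + 7*t^4 + t*(-4) + t^2*(-19) + 12) + (t^4*7 + t + 1 - t^2 + t^3*6)
= -3 * t + t^3 * 9 + t^5 - 20 * t^2 + 14 * t^4 + 13
3) -3 * t + t^3 * 9 + t^5 - 20 * t^2 + 14 * t^4 + 13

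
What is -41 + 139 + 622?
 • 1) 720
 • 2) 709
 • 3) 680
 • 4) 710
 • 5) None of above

First: -41 + 139 = 98
Then: 98 + 622 = 720
1) 720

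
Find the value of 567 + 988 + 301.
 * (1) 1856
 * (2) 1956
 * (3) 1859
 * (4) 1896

First: 567 + 988 = 1555
Then: 1555 + 301 = 1856
1) 1856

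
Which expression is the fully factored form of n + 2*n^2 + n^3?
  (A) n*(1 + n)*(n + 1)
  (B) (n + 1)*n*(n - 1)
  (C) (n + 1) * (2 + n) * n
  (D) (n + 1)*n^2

We need to factor n + 2*n^2 + n^3.
The factored form is n*(1 + n)*(n + 1).
A) n*(1 + n)*(n + 1)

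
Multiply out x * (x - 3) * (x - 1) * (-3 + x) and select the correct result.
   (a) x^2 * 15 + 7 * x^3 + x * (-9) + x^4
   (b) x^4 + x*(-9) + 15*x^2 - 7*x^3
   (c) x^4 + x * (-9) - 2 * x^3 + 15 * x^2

Expanding x * (x - 3) * (x - 1) * (-3 + x):
= x^4 + x*(-9) + 15*x^2 - 7*x^3
b) x^4 + x*(-9) + 15*x^2 - 7*x^3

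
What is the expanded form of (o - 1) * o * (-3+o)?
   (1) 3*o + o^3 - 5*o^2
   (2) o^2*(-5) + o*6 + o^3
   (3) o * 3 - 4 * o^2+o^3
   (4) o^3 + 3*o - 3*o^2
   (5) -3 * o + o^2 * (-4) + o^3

Expanding (o - 1) * o * (-3+o):
= o * 3 - 4 * o^2+o^3
3) o * 3 - 4 * o^2+o^3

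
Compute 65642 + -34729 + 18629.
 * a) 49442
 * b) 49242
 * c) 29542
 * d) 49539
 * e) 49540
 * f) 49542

First: 65642 + -34729 = 30913
Then: 30913 + 18629 = 49542
f) 49542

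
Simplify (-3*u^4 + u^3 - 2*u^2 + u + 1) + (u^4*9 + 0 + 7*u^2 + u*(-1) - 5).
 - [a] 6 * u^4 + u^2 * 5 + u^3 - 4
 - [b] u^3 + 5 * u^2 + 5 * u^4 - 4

Adding the polynomials and combining like terms:
(-3*u^4 + u^3 - 2*u^2 + u + 1) + (u^4*9 + 0 + 7*u^2 + u*(-1) - 5)
= 6 * u^4 + u^2 * 5 + u^3 - 4
a) 6 * u^4 + u^2 * 5 + u^3 - 4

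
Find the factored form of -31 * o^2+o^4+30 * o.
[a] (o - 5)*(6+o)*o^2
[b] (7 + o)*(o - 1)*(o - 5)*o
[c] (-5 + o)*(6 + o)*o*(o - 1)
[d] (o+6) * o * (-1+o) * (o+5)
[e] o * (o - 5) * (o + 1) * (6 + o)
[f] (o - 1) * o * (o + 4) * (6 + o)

We need to factor -31 * o^2+o^4+30 * o.
The factored form is (-5 + o)*(6 + o)*o*(o - 1).
c) (-5 + o)*(6 + o)*o*(o - 1)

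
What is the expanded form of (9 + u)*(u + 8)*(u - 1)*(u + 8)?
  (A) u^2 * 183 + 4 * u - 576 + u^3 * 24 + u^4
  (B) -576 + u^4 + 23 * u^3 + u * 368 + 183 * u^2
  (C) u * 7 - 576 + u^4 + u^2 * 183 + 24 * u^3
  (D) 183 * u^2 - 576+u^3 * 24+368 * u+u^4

Expanding (9 + u)*(u + 8)*(u - 1)*(u + 8):
= 183 * u^2 - 576+u^3 * 24+368 * u+u^4
D) 183 * u^2 - 576+u^3 * 24+368 * u+u^4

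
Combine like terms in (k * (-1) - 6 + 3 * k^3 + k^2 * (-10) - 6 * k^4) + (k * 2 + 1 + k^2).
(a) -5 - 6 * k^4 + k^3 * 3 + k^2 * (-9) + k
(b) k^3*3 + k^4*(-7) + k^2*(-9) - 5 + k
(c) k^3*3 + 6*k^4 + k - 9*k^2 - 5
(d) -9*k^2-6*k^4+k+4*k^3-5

Adding the polynomials and combining like terms:
(k*(-1) - 6 + 3*k^3 + k^2*(-10) - 6*k^4) + (k*2 + 1 + k^2)
= -5 - 6 * k^4 + k^3 * 3 + k^2 * (-9) + k
a) -5 - 6 * k^4 + k^3 * 3 + k^2 * (-9) + k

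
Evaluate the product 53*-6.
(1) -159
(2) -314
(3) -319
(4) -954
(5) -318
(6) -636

53 * -6 = -318
5) -318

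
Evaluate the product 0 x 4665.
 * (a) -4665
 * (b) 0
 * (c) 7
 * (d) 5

0 * 4665 = 0
b) 0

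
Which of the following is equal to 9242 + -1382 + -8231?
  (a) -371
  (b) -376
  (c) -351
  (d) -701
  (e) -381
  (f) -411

First: 9242 + -1382 = 7860
Then: 7860 + -8231 = -371
a) -371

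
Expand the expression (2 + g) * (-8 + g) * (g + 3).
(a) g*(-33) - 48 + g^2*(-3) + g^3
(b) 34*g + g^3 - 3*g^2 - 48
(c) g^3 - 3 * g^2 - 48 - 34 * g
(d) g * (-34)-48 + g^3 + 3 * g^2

Expanding (2 + g) * (-8 + g) * (g + 3):
= g^3 - 3 * g^2 - 48 - 34 * g
c) g^3 - 3 * g^2 - 48 - 34 * g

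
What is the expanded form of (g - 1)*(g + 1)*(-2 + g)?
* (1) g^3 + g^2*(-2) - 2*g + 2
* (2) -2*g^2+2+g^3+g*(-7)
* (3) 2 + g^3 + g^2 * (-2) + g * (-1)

Expanding (g - 1)*(g + 1)*(-2 + g):
= 2 + g^3 + g^2 * (-2) + g * (-1)
3) 2 + g^3 + g^2 * (-2) + g * (-1)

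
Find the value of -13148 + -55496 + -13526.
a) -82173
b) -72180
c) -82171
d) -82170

First: -13148 + -55496 = -68644
Then: -68644 + -13526 = -82170
d) -82170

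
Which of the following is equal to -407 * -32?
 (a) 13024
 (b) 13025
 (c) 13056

-407 * -32 = 13024
a) 13024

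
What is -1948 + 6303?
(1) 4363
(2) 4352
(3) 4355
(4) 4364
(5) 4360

-1948 + 6303 = 4355
3) 4355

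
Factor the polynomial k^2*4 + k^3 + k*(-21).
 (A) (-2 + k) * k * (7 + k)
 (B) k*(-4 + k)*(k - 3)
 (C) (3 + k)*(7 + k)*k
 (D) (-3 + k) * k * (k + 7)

We need to factor k^2*4 + k^3 + k*(-21).
The factored form is (-3 + k) * k * (k + 7).
D) (-3 + k) * k * (k + 7)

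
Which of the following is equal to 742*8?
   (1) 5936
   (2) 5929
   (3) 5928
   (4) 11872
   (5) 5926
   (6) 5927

742 * 8 = 5936
1) 5936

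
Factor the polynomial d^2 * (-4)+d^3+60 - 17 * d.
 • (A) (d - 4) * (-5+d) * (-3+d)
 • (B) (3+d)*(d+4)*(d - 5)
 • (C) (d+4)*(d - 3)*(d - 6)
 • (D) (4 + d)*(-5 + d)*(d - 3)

We need to factor d^2 * (-4)+d^3+60 - 17 * d.
The factored form is (4 + d)*(-5 + d)*(d - 3).
D) (4 + d)*(-5 + d)*(d - 3)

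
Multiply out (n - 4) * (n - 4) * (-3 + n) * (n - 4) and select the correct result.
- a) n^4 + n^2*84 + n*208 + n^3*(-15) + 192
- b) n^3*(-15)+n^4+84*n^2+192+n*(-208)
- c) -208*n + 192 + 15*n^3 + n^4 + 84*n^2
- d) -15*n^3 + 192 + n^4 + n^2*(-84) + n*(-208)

Expanding (n - 4) * (n - 4) * (-3 + n) * (n - 4):
= n^3*(-15)+n^4+84*n^2+192+n*(-208)
b) n^3*(-15)+n^4+84*n^2+192+n*(-208)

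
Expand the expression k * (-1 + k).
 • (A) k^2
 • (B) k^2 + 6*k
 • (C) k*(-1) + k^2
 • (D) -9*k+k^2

Expanding k * (-1 + k):
= k*(-1) + k^2
C) k*(-1) + k^2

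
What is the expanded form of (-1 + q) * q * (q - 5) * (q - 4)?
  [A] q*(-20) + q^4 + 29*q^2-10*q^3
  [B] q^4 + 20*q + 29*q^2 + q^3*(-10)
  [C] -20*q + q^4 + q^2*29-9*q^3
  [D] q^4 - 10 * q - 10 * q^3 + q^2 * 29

Expanding (-1 + q) * q * (q - 5) * (q - 4):
= q*(-20) + q^4 + 29*q^2-10*q^3
A) q*(-20) + q^4 + 29*q^2-10*q^3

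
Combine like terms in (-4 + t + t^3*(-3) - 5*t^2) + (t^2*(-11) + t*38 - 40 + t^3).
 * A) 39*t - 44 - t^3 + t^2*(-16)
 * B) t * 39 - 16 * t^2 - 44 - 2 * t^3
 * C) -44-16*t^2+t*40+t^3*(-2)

Adding the polynomials and combining like terms:
(-4 + t + t^3*(-3) - 5*t^2) + (t^2*(-11) + t*38 - 40 + t^3)
= t * 39 - 16 * t^2 - 44 - 2 * t^3
B) t * 39 - 16 * t^2 - 44 - 2 * t^3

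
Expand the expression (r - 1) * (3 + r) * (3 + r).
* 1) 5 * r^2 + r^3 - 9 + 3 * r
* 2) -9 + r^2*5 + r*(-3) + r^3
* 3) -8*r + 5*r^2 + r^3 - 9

Expanding (r - 1) * (3 + r) * (3 + r):
= 5 * r^2 + r^3 - 9 + 3 * r
1) 5 * r^2 + r^3 - 9 + 3 * r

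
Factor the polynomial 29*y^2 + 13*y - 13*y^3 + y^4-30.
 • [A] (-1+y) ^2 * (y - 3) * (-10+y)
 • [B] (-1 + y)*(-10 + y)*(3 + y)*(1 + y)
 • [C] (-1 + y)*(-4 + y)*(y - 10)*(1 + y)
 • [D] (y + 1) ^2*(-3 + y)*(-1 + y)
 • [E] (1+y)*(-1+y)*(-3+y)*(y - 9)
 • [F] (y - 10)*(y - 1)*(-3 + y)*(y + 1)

We need to factor 29*y^2 + 13*y - 13*y^3 + y^4-30.
The factored form is (y - 10)*(y - 1)*(-3 + y)*(y + 1).
F) (y - 10)*(y - 1)*(-3 + y)*(y + 1)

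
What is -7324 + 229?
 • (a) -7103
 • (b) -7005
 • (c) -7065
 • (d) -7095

-7324 + 229 = -7095
d) -7095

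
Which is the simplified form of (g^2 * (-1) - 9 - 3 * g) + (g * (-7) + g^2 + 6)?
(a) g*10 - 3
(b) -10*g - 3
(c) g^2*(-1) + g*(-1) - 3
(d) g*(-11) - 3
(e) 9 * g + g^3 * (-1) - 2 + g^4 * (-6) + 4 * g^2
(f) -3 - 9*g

Adding the polynomials and combining like terms:
(g^2*(-1) - 9 - 3*g) + (g*(-7) + g^2 + 6)
= -10*g - 3
b) -10*g - 3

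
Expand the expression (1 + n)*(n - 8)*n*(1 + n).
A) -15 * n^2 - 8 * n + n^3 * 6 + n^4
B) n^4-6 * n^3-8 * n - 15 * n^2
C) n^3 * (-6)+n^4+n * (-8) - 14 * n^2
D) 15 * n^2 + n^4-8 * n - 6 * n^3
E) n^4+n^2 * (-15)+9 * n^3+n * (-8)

Expanding (1 + n)*(n - 8)*n*(1 + n):
= n^4-6 * n^3-8 * n - 15 * n^2
B) n^4-6 * n^3-8 * n - 15 * n^2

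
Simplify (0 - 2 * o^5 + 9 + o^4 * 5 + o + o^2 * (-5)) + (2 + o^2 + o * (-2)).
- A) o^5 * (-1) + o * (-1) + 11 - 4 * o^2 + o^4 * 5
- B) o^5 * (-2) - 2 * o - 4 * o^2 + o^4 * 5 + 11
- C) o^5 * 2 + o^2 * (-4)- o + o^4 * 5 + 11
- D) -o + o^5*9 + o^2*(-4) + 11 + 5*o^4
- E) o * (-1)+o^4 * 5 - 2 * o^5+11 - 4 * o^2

Adding the polynomials and combining like terms:
(0 - 2*o^5 + 9 + o^4*5 + o + o^2*(-5)) + (2 + o^2 + o*(-2))
= o * (-1)+o^4 * 5 - 2 * o^5+11 - 4 * o^2
E) o * (-1)+o^4 * 5 - 2 * o^5+11 - 4 * o^2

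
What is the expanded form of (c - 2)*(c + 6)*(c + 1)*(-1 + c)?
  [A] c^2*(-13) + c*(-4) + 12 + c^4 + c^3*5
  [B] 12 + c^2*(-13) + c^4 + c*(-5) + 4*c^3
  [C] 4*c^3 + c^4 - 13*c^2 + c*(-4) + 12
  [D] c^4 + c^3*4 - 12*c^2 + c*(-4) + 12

Expanding (c - 2)*(c + 6)*(c + 1)*(-1 + c):
= 4*c^3 + c^4 - 13*c^2 + c*(-4) + 12
C) 4*c^3 + c^4 - 13*c^2 + c*(-4) + 12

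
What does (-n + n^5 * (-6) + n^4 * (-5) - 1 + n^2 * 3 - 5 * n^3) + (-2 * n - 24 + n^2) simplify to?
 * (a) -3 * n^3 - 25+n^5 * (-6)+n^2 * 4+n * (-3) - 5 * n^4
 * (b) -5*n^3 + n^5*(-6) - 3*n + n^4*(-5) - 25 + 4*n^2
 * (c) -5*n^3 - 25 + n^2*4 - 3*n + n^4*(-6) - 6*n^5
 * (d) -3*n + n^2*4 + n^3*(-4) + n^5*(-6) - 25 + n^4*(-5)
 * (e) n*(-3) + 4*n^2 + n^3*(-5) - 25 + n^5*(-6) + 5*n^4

Adding the polynomials and combining like terms:
(-n + n^5*(-6) + n^4*(-5) - 1 + n^2*3 - 5*n^3) + (-2*n - 24 + n^2)
= -5*n^3 + n^5*(-6) - 3*n + n^4*(-5) - 25 + 4*n^2
b) -5*n^3 + n^5*(-6) - 3*n + n^4*(-5) - 25 + 4*n^2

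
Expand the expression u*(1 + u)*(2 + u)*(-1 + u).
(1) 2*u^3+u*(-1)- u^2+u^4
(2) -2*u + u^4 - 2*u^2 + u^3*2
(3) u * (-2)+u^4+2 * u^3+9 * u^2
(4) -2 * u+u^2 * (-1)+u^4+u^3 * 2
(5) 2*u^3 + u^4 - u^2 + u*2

Expanding u*(1 + u)*(2 + u)*(-1 + u):
= -2 * u+u^2 * (-1)+u^4+u^3 * 2
4) -2 * u+u^2 * (-1)+u^4+u^3 * 2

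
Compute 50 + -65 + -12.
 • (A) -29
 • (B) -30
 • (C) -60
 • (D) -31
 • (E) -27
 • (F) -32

First: 50 + -65 = -15
Then: -15 + -12 = -27
E) -27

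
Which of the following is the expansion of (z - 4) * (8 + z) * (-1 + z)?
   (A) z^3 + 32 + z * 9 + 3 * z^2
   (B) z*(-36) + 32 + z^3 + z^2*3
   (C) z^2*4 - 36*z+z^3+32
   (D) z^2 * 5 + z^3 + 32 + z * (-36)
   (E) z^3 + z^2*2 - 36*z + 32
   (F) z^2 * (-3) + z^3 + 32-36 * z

Expanding (z - 4) * (8 + z) * (-1 + z):
= z*(-36) + 32 + z^3 + z^2*3
B) z*(-36) + 32 + z^3 + z^2*3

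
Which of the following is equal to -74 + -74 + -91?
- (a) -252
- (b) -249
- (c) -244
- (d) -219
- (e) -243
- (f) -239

First: -74 + -74 = -148
Then: -148 + -91 = -239
f) -239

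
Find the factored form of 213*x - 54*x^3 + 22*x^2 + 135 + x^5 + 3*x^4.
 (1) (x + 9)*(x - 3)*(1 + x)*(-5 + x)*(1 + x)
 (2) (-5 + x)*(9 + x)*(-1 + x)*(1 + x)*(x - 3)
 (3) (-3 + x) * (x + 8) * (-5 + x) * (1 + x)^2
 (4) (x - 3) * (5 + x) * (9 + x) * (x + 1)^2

We need to factor 213*x - 54*x^3 + 22*x^2 + 135 + x^5 + 3*x^4.
The factored form is (x + 9)*(x - 3)*(1 + x)*(-5 + x)*(1 + x).
1) (x + 9)*(x - 3)*(1 + x)*(-5 + x)*(1 + x)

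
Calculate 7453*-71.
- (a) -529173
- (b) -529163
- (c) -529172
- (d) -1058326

7453 * -71 = -529163
b) -529163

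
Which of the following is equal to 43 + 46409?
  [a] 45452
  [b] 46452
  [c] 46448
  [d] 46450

43 + 46409 = 46452
b) 46452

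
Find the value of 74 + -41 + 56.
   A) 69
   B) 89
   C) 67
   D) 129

First: 74 + -41 = 33
Then: 33 + 56 = 89
B) 89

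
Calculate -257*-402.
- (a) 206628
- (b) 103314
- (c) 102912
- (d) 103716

-257 * -402 = 103314
b) 103314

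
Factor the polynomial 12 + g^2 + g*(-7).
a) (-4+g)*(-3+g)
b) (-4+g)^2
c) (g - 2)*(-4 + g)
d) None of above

We need to factor 12 + g^2 + g*(-7).
The factored form is (-4+g)*(-3+g).
a) (-4+g)*(-3+g)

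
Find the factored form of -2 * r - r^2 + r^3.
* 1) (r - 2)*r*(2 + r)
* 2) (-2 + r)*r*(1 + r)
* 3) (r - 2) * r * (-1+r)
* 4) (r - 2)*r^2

We need to factor -2 * r - r^2 + r^3.
The factored form is (-2 + r)*r*(1 + r).
2) (-2 + r)*r*(1 + r)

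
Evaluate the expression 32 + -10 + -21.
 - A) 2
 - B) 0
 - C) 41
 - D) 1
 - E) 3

First: 32 + -10 = 22
Then: 22 + -21 = 1
D) 1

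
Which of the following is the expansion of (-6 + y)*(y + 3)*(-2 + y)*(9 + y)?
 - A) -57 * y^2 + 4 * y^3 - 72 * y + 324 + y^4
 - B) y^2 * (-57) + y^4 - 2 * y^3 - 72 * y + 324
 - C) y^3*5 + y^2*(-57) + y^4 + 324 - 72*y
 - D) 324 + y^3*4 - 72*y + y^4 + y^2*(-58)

Expanding (-6 + y)*(y + 3)*(-2 + y)*(9 + y):
= -57 * y^2 + 4 * y^3 - 72 * y + 324 + y^4
A) -57 * y^2 + 4 * y^3 - 72 * y + 324 + y^4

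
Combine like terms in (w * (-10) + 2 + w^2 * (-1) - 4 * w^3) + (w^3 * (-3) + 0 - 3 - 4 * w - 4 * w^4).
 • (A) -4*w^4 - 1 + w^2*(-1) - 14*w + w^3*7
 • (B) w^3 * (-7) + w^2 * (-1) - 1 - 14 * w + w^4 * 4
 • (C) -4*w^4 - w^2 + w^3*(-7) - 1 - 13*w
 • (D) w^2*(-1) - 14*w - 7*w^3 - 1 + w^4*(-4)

Adding the polynomials and combining like terms:
(w*(-10) + 2 + w^2*(-1) - 4*w^3) + (w^3*(-3) + 0 - 3 - 4*w - 4*w^4)
= w^2*(-1) - 14*w - 7*w^3 - 1 + w^4*(-4)
D) w^2*(-1) - 14*w - 7*w^3 - 1 + w^4*(-4)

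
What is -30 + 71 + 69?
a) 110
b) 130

First: -30 + 71 = 41
Then: 41 + 69 = 110
a) 110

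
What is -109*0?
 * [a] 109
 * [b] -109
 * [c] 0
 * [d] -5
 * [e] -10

-109 * 0 = 0
c) 0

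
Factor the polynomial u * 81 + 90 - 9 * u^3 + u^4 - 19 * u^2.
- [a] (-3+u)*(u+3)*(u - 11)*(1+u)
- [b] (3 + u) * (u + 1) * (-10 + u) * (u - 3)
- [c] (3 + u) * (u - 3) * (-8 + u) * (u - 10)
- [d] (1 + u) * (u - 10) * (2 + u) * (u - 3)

We need to factor u * 81 + 90 - 9 * u^3 + u^4 - 19 * u^2.
The factored form is (3 + u) * (u + 1) * (-10 + u) * (u - 3).
b) (3 + u) * (u + 1) * (-10 + u) * (u - 3)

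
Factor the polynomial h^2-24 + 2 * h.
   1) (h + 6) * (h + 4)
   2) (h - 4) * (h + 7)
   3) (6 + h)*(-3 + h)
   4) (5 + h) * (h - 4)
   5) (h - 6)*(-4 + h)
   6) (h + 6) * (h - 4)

We need to factor h^2-24 + 2 * h.
The factored form is (h + 6) * (h - 4).
6) (h + 6) * (h - 4)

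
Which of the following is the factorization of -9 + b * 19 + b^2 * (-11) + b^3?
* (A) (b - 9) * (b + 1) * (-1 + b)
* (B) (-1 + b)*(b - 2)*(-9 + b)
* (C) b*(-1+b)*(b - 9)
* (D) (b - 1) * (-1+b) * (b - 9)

We need to factor -9 + b * 19 + b^2 * (-11) + b^3.
The factored form is (b - 1) * (-1+b) * (b - 9).
D) (b - 1) * (-1+b) * (b - 9)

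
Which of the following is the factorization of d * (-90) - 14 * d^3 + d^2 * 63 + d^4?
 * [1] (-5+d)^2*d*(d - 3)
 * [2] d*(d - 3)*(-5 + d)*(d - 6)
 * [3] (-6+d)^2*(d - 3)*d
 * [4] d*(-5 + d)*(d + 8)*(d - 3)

We need to factor d * (-90) - 14 * d^3 + d^2 * 63 + d^4.
The factored form is d*(d - 3)*(-5 + d)*(d - 6).
2) d*(d - 3)*(-5 + d)*(d - 6)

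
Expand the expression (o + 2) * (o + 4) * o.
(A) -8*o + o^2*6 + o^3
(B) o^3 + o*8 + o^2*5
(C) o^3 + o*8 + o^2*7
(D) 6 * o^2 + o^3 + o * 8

Expanding (o + 2) * (o + 4) * o:
= 6 * o^2 + o^3 + o * 8
D) 6 * o^2 + o^3 + o * 8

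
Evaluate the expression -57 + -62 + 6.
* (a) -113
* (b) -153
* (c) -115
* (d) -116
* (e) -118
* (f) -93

First: -57 + -62 = -119
Then: -119 + 6 = -113
a) -113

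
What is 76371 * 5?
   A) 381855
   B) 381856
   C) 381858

76371 * 5 = 381855
A) 381855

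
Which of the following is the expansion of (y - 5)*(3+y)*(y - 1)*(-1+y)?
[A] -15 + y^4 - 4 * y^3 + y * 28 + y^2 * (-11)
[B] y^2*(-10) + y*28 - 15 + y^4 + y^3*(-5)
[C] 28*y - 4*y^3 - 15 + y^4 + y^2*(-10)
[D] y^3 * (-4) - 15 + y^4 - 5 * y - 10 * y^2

Expanding (y - 5)*(3+y)*(y - 1)*(-1+y):
= 28*y - 4*y^3 - 15 + y^4 + y^2*(-10)
C) 28*y - 4*y^3 - 15 + y^4 + y^2*(-10)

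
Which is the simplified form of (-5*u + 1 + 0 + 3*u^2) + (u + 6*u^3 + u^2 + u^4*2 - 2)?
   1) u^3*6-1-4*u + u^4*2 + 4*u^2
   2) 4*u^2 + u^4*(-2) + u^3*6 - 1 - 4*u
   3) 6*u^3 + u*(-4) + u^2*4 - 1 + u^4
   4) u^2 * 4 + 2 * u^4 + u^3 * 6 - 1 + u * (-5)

Adding the polynomials and combining like terms:
(-5*u + 1 + 0 + 3*u^2) + (u + 6*u^3 + u^2 + u^4*2 - 2)
= u^3*6-1-4*u + u^4*2 + 4*u^2
1) u^3*6-1-4*u + u^4*2 + 4*u^2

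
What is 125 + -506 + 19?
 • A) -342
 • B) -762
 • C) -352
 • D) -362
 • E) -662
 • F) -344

First: 125 + -506 = -381
Then: -381 + 19 = -362
D) -362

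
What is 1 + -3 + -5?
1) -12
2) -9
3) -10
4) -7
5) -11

First: 1 + -3 = -2
Then: -2 + -5 = -7
4) -7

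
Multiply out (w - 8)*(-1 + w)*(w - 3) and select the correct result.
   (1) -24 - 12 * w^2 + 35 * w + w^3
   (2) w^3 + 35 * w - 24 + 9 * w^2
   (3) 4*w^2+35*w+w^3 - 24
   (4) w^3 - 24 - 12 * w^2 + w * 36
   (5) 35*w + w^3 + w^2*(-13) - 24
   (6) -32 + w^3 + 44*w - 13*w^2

Expanding (w - 8)*(-1 + w)*(w - 3):
= -24 - 12 * w^2 + 35 * w + w^3
1) -24 - 12 * w^2 + 35 * w + w^3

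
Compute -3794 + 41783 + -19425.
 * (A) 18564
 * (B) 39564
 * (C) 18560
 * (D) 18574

First: -3794 + 41783 = 37989
Then: 37989 + -19425 = 18564
A) 18564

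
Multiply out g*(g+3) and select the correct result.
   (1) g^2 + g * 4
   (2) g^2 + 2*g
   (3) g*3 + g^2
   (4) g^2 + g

Expanding g*(g+3):
= g*3 + g^2
3) g*3 + g^2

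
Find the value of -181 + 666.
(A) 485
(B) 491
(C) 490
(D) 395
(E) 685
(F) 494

-181 + 666 = 485
A) 485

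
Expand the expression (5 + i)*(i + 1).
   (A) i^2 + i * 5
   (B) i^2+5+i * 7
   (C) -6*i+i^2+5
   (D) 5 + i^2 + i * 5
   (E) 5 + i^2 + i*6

Expanding (5 + i)*(i + 1):
= 5 + i^2 + i*6
E) 5 + i^2 + i*6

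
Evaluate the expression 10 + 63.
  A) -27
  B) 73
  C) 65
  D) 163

10 + 63 = 73
B) 73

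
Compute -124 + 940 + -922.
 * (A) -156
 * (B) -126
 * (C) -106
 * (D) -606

First: -124 + 940 = 816
Then: 816 + -922 = -106
C) -106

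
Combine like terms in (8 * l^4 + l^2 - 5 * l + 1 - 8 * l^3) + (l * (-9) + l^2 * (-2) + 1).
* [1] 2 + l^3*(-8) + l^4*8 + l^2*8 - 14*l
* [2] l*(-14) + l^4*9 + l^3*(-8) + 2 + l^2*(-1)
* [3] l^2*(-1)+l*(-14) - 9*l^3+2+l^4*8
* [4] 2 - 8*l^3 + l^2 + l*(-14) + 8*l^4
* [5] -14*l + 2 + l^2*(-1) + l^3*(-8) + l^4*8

Adding the polynomials and combining like terms:
(8*l^4 + l^2 - 5*l + 1 - 8*l^3) + (l*(-9) + l^2*(-2) + 1)
= -14*l + 2 + l^2*(-1) + l^3*(-8) + l^4*8
5) -14*l + 2 + l^2*(-1) + l^3*(-8) + l^4*8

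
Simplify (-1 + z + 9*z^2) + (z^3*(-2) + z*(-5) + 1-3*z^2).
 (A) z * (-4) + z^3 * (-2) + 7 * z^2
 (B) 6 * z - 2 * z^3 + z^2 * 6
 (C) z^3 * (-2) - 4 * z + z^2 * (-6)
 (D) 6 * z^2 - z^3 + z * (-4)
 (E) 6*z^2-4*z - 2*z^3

Adding the polynomials and combining like terms:
(-1 + z + 9*z^2) + (z^3*(-2) + z*(-5) + 1 - 3*z^2)
= 6*z^2-4*z - 2*z^3
E) 6*z^2-4*z - 2*z^3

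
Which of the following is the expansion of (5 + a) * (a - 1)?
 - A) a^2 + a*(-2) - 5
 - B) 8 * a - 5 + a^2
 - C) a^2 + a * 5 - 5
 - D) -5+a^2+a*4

Expanding (5 + a) * (a - 1):
= -5+a^2+a*4
D) -5+a^2+a*4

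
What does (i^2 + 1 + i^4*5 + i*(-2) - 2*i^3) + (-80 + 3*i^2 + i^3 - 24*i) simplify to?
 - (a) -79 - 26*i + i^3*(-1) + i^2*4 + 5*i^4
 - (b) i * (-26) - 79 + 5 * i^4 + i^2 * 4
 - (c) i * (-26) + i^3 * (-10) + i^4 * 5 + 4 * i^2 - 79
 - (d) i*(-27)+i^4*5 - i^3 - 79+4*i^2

Adding the polynomials and combining like terms:
(i^2 + 1 + i^4*5 + i*(-2) - 2*i^3) + (-80 + 3*i^2 + i^3 - 24*i)
= -79 - 26*i + i^3*(-1) + i^2*4 + 5*i^4
a) -79 - 26*i + i^3*(-1) + i^2*4 + 5*i^4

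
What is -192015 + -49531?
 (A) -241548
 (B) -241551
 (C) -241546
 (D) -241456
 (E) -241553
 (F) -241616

-192015 + -49531 = -241546
C) -241546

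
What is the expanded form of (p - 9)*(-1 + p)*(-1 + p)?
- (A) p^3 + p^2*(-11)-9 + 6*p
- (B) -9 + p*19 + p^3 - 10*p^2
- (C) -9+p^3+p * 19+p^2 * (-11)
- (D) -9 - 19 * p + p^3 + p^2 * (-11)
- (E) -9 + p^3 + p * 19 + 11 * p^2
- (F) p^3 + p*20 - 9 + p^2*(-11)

Expanding (p - 9)*(-1 + p)*(-1 + p):
= -9+p^3+p * 19+p^2 * (-11)
C) -9+p^3+p * 19+p^2 * (-11)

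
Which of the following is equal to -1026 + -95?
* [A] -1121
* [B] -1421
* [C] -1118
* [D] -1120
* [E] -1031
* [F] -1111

-1026 + -95 = -1121
A) -1121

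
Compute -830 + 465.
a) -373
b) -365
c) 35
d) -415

-830 + 465 = -365
b) -365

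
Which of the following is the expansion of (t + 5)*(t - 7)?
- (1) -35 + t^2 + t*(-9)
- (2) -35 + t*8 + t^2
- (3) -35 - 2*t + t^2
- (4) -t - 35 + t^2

Expanding (t + 5)*(t - 7):
= -35 - 2*t + t^2
3) -35 - 2*t + t^2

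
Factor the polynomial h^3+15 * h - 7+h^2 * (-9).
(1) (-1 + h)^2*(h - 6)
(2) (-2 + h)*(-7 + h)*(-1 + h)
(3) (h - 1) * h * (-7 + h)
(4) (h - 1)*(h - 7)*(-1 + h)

We need to factor h^3+15 * h - 7+h^2 * (-9).
The factored form is (h - 1)*(h - 7)*(-1 + h).
4) (h - 1)*(h - 7)*(-1 + h)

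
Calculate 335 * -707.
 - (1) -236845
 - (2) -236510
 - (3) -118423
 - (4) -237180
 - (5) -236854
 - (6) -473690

335 * -707 = -236845
1) -236845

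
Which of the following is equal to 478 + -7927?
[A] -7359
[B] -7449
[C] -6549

478 + -7927 = -7449
B) -7449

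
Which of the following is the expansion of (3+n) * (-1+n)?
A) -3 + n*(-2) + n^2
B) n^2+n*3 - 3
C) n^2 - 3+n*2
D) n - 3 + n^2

Expanding (3+n) * (-1+n):
= n^2 - 3+n*2
C) n^2 - 3+n*2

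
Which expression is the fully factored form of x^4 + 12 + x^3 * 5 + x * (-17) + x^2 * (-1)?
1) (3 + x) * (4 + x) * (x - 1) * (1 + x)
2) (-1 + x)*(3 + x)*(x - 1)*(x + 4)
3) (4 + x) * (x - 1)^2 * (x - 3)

We need to factor x^4 + 12 + x^3 * 5 + x * (-17) + x^2 * (-1).
The factored form is (-1 + x)*(3 + x)*(x - 1)*(x + 4).
2) (-1 + x)*(3 + x)*(x - 1)*(x + 4)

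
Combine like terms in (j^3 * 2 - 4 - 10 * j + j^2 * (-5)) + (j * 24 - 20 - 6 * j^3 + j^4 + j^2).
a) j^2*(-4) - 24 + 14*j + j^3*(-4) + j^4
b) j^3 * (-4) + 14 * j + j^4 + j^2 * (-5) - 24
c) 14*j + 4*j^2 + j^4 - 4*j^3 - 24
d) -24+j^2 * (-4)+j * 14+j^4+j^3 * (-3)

Adding the polynomials and combining like terms:
(j^3*2 - 4 - 10*j + j^2*(-5)) + (j*24 - 20 - 6*j^3 + j^4 + j^2)
= j^2*(-4) - 24 + 14*j + j^3*(-4) + j^4
a) j^2*(-4) - 24 + 14*j + j^3*(-4) + j^4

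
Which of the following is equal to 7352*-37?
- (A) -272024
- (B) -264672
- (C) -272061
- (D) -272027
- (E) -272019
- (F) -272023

7352 * -37 = -272024
A) -272024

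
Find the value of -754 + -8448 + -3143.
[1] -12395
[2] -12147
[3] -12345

First: -754 + -8448 = -9202
Then: -9202 + -3143 = -12345
3) -12345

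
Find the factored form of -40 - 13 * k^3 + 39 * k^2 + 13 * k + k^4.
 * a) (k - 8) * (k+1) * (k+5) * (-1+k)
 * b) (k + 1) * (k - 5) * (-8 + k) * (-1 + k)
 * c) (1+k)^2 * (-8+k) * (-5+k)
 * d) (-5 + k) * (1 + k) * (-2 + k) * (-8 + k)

We need to factor -40 - 13 * k^3 + 39 * k^2 + 13 * k + k^4.
The factored form is (k + 1) * (k - 5) * (-8 + k) * (-1 + k).
b) (k + 1) * (k - 5) * (-8 + k) * (-1 + k)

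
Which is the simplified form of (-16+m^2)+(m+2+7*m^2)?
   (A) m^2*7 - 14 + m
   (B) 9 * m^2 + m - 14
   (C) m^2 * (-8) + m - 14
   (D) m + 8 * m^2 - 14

Adding the polynomials and combining like terms:
(-16 + m^2) + (m + 2 + 7*m^2)
= m + 8 * m^2 - 14
D) m + 8 * m^2 - 14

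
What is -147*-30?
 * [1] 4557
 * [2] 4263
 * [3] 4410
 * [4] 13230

-147 * -30 = 4410
3) 4410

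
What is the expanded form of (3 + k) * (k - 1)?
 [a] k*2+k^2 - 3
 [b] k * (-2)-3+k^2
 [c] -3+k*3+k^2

Expanding (3 + k) * (k - 1):
= k*2+k^2 - 3
a) k*2+k^2 - 3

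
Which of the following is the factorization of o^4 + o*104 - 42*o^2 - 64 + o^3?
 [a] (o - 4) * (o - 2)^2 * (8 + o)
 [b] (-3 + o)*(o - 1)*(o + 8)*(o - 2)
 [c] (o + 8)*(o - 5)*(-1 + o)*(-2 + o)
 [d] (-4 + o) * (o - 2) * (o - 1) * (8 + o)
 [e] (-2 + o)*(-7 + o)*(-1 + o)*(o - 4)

We need to factor o^4 + o*104 - 42*o^2 - 64 + o^3.
The factored form is (-4 + o) * (o - 2) * (o - 1) * (8 + o).
d) (-4 + o) * (o - 2) * (o - 1) * (8 + o)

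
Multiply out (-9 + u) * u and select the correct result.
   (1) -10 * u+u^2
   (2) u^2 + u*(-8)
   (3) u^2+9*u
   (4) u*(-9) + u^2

Expanding (-9 + u) * u:
= u*(-9) + u^2
4) u*(-9) + u^2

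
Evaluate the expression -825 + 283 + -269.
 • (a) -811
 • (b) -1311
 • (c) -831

First: -825 + 283 = -542
Then: -542 + -269 = -811
a) -811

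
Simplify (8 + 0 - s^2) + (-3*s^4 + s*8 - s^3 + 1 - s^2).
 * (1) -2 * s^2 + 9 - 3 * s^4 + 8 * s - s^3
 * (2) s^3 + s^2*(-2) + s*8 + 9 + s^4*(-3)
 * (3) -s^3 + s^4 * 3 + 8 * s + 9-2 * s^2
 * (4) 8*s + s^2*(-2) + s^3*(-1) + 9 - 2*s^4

Adding the polynomials and combining like terms:
(8 + 0 - s^2) + (-3*s^4 + s*8 - s^3 + 1 - s^2)
= -2 * s^2 + 9 - 3 * s^4 + 8 * s - s^3
1) -2 * s^2 + 9 - 3 * s^4 + 8 * s - s^3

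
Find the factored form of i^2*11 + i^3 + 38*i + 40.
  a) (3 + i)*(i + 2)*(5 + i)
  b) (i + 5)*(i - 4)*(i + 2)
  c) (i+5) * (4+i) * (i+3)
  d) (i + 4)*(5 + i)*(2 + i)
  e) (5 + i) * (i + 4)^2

We need to factor i^2*11 + i^3 + 38*i + 40.
The factored form is (i + 4)*(5 + i)*(2 + i).
d) (i + 4)*(5 + i)*(2 + i)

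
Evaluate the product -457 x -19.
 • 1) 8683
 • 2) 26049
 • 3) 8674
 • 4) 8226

-457 * -19 = 8683
1) 8683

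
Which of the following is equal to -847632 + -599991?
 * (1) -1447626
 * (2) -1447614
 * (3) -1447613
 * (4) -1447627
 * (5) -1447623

-847632 + -599991 = -1447623
5) -1447623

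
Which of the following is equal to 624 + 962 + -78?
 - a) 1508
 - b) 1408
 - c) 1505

First: 624 + 962 = 1586
Then: 1586 + -78 = 1508
a) 1508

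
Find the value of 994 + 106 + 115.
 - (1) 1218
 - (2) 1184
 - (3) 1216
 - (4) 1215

First: 994 + 106 = 1100
Then: 1100 + 115 = 1215
4) 1215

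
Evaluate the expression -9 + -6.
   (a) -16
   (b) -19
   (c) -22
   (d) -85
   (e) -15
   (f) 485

-9 + -6 = -15
e) -15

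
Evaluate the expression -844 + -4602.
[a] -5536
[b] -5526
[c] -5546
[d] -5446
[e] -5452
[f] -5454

-844 + -4602 = -5446
d) -5446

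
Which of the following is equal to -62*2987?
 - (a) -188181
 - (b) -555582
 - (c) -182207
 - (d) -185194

-62 * 2987 = -185194
d) -185194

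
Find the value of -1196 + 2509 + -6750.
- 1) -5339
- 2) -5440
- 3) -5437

First: -1196 + 2509 = 1313
Then: 1313 + -6750 = -5437
3) -5437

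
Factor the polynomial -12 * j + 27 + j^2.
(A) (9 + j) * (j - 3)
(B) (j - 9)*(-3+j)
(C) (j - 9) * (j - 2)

We need to factor -12 * j + 27 + j^2.
The factored form is (j - 9)*(-3+j).
B) (j - 9)*(-3+j)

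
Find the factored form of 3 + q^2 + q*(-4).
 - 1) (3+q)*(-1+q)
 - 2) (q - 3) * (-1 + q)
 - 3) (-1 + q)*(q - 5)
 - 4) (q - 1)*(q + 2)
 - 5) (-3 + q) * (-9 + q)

We need to factor 3 + q^2 + q*(-4).
The factored form is (q - 3) * (-1 + q).
2) (q - 3) * (-1 + q)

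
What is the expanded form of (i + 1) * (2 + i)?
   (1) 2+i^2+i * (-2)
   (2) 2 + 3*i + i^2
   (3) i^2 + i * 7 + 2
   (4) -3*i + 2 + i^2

Expanding (i + 1) * (2 + i):
= 2 + 3*i + i^2
2) 2 + 3*i + i^2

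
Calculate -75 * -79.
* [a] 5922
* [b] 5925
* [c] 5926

-75 * -79 = 5925
b) 5925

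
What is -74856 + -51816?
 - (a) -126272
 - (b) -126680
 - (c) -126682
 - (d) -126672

-74856 + -51816 = -126672
d) -126672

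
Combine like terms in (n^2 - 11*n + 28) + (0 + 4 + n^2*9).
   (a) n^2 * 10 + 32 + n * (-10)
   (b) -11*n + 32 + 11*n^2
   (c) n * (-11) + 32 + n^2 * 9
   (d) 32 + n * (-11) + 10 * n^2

Adding the polynomials and combining like terms:
(n^2 - 11*n + 28) + (0 + 4 + n^2*9)
= 32 + n * (-11) + 10 * n^2
d) 32 + n * (-11) + 10 * n^2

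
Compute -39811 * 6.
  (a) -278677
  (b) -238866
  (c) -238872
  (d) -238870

-39811 * 6 = -238866
b) -238866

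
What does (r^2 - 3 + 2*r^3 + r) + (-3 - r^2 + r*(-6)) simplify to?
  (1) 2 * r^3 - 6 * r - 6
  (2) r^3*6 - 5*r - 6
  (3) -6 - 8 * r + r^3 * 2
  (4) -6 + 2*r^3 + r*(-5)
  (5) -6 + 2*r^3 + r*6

Adding the polynomials and combining like terms:
(r^2 - 3 + 2*r^3 + r) + (-3 - r^2 + r*(-6))
= -6 + 2*r^3 + r*(-5)
4) -6 + 2*r^3 + r*(-5)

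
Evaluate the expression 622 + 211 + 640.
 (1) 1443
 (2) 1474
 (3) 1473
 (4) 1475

First: 622 + 211 = 833
Then: 833 + 640 = 1473
3) 1473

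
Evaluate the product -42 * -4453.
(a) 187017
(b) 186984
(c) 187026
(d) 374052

-42 * -4453 = 187026
c) 187026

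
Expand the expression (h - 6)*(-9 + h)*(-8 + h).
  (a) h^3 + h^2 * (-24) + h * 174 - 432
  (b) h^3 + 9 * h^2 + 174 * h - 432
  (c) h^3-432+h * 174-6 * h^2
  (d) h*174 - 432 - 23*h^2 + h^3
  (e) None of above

Expanding (h - 6)*(-9 + h)*(-8 + h):
= h*174 - 432 - 23*h^2 + h^3
d) h*174 - 432 - 23*h^2 + h^3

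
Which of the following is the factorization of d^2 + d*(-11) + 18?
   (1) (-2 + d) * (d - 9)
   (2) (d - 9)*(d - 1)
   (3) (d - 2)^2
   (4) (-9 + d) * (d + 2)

We need to factor d^2 + d*(-11) + 18.
The factored form is (-2 + d) * (d - 9).
1) (-2 + d) * (d - 9)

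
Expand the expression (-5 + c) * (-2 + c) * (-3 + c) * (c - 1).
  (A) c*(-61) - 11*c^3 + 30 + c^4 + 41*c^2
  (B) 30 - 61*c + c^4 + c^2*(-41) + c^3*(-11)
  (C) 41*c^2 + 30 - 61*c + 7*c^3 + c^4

Expanding (-5 + c) * (-2 + c) * (-3 + c) * (c - 1):
= c*(-61) - 11*c^3 + 30 + c^4 + 41*c^2
A) c*(-61) - 11*c^3 + 30 + c^4 + 41*c^2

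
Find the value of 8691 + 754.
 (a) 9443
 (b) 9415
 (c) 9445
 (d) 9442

8691 + 754 = 9445
c) 9445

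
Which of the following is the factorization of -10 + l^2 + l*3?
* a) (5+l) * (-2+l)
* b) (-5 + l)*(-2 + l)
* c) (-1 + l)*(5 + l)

We need to factor -10 + l^2 + l*3.
The factored form is (5+l) * (-2+l).
a) (5+l) * (-2+l)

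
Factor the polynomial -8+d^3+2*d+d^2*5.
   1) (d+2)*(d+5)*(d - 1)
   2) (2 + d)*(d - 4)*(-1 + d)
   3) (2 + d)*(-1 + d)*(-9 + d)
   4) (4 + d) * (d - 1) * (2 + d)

We need to factor -8+d^3+2*d+d^2*5.
The factored form is (4 + d) * (d - 1) * (2 + d).
4) (4 + d) * (d - 1) * (2 + d)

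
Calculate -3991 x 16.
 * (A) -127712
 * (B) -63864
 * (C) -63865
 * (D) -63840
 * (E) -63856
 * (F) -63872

-3991 * 16 = -63856
E) -63856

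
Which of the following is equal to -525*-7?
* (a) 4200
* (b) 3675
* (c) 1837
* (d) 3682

-525 * -7 = 3675
b) 3675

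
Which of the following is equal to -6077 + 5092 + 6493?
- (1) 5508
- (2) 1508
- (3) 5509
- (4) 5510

First: -6077 + 5092 = -985
Then: -985 + 6493 = 5508
1) 5508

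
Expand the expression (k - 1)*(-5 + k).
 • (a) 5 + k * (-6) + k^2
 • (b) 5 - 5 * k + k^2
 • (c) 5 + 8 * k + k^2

Expanding (k - 1)*(-5 + k):
= 5 + k * (-6) + k^2
a) 5 + k * (-6) + k^2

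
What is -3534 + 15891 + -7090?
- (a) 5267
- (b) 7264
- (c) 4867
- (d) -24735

First: -3534 + 15891 = 12357
Then: 12357 + -7090 = 5267
a) 5267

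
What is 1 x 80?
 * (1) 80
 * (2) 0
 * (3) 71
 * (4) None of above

1 * 80 = 80
1) 80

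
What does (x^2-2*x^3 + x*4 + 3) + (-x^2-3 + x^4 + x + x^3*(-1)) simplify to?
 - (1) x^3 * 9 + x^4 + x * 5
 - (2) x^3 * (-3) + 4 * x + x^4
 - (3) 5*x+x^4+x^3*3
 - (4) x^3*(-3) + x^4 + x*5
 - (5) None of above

Adding the polynomials and combining like terms:
(x^2 - 2*x^3 + x*4 + 3) + (-x^2 - 3 + x^4 + x + x^3*(-1))
= x^3*(-3) + x^4 + x*5
4) x^3*(-3) + x^4 + x*5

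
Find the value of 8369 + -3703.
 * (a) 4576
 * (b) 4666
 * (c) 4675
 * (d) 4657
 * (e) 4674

8369 + -3703 = 4666
b) 4666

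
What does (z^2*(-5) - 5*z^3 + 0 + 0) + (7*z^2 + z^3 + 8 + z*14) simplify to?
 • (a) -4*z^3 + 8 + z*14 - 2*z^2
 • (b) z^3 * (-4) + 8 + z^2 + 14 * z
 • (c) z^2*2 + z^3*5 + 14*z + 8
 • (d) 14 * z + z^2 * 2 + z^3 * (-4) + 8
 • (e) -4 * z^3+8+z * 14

Adding the polynomials and combining like terms:
(z^2*(-5) - 5*z^3 + 0 + 0) + (7*z^2 + z^3 + 8 + z*14)
= 14 * z + z^2 * 2 + z^3 * (-4) + 8
d) 14 * z + z^2 * 2 + z^3 * (-4) + 8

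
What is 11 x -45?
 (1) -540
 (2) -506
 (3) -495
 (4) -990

11 * -45 = -495
3) -495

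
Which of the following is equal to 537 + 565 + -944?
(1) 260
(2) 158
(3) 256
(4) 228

First: 537 + 565 = 1102
Then: 1102 + -944 = 158
2) 158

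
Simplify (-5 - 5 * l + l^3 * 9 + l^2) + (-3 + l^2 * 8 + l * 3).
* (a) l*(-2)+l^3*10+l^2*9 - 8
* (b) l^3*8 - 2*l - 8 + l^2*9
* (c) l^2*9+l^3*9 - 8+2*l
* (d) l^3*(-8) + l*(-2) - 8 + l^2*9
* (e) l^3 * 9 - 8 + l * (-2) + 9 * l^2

Adding the polynomials and combining like terms:
(-5 - 5*l + l^3*9 + l^2) + (-3 + l^2*8 + l*3)
= l^3 * 9 - 8 + l * (-2) + 9 * l^2
e) l^3 * 9 - 8 + l * (-2) + 9 * l^2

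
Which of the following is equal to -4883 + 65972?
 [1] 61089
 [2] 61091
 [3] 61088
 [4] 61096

-4883 + 65972 = 61089
1) 61089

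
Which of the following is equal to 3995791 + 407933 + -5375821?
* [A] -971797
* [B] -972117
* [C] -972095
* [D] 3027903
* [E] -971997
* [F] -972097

First: 3995791 + 407933 = 4403724
Then: 4403724 + -5375821 = -972097
F) -972097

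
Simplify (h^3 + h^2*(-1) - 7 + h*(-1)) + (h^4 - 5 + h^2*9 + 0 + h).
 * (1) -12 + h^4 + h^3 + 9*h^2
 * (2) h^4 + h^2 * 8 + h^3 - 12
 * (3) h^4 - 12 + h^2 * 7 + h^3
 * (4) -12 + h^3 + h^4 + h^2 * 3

Adding the polynomials and combining like terms:
(h^3 + h^2*(-1) - 7 + h*(-1)) + (h^4 - 5 + h^2*9 + 0 + h)
= h^4 + h^2 * 8 + h^3 - 12
2) h^4 + h^2 * 8 + h^3 - 12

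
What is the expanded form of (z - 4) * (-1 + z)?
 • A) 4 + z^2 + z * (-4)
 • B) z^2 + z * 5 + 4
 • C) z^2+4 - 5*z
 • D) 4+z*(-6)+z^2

Expanding (z - 4) * (-1 + z):
= z^2+4 - 5*z
C) z^2+4 - 5*z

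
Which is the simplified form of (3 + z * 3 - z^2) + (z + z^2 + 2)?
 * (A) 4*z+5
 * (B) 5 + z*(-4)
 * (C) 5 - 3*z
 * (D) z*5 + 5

Adding the polynomials and combining like terms:
(3 + z*3 - z^2) + (z + z^2 + 2)
= 4*z+5
A) 4*z+5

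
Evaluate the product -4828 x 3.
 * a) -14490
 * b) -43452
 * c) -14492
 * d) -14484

-4828 * 3 = -14484
d) -14484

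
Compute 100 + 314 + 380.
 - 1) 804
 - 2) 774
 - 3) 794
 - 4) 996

First: 100 + 314 = 414
Then: 414 + 380 = 794
3) 794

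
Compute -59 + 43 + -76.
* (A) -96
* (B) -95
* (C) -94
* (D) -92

First: -59 + 43 = -16
Then: -16 + -76 = -92
D) -92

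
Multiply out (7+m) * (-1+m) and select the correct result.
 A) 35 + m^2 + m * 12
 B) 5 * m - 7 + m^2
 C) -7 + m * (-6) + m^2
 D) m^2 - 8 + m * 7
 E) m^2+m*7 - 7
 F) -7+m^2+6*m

Expanding (7+m) * (-1+m):
= -7+m^2+6*m
F) -7+m^2+6*m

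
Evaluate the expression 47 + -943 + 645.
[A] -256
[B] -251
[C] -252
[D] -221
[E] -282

First: 47 + -943 = -896
Then: -896 + 645 = -251
B) -251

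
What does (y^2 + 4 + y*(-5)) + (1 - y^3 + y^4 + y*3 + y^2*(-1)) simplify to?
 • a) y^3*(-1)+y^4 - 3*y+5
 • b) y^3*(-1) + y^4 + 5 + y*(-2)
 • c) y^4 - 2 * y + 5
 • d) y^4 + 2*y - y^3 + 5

Adding the polynomials and combining like terms:
(y^2 + 4 + y*(-5)) + (1 - y^3 + y^4 + y*3 + y^2*(-1))
= y^3*(-1) + y^4 + 5 + y*(-2)
b) y^3*(-1) + y^4 + 5 + y*(-2)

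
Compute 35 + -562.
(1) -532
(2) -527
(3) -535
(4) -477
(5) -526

35 + -562 = -527
2) -527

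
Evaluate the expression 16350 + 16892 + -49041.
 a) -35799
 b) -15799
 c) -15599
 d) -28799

First: 16350 + 16892 = 33242
Then: 33242 + -49041 = -15799
b) -15799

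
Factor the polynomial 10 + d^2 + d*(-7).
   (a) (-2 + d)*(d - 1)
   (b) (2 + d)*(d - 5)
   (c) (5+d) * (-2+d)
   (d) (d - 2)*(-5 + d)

We need to factor 10 + d^2 + d*(-7).
The factored form is (d - 2)*(-5 + d).
d) (d - 2)*(-5 + d)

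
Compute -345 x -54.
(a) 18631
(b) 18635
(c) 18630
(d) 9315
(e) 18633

-345 * -54 = 18630
c) 18630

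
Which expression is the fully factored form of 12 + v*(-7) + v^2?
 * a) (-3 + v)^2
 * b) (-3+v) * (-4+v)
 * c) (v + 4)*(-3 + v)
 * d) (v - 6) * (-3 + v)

We need to factor 12 + v*(-7) + v^2.
The factored form is (-3+v) * (-4+v).
b) (-3+v) * (-4+v)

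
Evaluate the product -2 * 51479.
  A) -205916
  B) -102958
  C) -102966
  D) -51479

-2 * 51479 = -102958
B) -102958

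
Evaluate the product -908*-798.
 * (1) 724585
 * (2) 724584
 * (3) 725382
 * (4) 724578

-908 * -798 = 724584
2) 724584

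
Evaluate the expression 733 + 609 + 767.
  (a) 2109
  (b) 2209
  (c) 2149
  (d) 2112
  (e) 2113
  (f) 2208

First: 733 + 609 = 1342
Then: 1342 + 767 = 2109
a) 2109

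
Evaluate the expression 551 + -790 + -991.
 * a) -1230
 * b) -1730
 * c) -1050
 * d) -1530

First: 551 + -790 = -239
Then: -239 + -991 = -1230
a) -1230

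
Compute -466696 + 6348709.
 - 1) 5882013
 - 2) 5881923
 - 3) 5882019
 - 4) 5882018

-466696 + 6348709 = 5882013
1) 5882013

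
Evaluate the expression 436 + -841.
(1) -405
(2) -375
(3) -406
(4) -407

436 + -841 = -405
1) -405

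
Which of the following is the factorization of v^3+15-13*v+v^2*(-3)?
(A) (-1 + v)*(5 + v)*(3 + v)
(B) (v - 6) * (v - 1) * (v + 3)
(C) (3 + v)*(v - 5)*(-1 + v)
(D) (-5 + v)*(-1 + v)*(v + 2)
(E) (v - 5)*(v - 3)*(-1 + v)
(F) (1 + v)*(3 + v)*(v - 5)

We need to factor v^3+15-13*v+v^2*(-3).
The factored form is (3 + v)*(v - 5)*(-1 + v).
C) (3 + v)*(v - 5)*(-1 + v)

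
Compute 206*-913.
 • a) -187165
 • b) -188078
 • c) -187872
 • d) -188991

206 * -913 = -188078
b) -188078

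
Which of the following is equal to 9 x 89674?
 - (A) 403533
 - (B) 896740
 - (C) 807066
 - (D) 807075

9 * 89674 = 807066
C) 807066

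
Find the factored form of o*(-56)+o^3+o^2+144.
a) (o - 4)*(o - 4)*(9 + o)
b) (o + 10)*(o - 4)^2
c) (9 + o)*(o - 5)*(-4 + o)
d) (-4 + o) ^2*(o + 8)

We need to factor o*(-56)+o^3+o^2+144.
The factored form is (o - 4)*(o - 4)*(9 + o).
a) (o - 4)*(o - 4)*(9 + o)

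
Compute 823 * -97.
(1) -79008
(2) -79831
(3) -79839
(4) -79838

823 * -97 = -79831
2) -79831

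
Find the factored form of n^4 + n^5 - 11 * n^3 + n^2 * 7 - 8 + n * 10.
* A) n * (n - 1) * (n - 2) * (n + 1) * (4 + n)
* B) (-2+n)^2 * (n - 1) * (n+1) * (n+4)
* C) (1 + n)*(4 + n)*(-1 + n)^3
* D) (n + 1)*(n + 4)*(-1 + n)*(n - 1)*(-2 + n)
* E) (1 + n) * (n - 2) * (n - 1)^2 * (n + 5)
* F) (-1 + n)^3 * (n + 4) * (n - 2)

We need to factor n^4 + n^5 - 11 * n^3 + n^2 * 7 - 8 + n * 10.
The factored form is (n + 1)*(n + 4)*(-1 + n)*(n - 1)*(-2 + n).
D) (n + 1)*(n + 4)*(-1 + n)*(n - 1)*(-2 + n)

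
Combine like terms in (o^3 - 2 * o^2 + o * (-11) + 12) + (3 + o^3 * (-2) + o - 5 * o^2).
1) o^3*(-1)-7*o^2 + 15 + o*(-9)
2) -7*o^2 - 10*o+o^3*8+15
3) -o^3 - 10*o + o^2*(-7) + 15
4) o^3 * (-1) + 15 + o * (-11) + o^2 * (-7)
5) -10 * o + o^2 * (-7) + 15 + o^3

Adding the polynomials and combining like terms:
(o^3 - 2*o^2 + o*(-11) + 12) + (3 + o^3*(-2) + o - 5*o^2)
= -o^3 - 10*o + o^2*(-7) + 15
3) -o^3 - 10*o + o^2*(-7) + 15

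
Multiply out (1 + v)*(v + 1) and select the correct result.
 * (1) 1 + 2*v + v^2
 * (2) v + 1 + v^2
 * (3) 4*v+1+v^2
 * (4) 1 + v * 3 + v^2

Expanding (1 + v)*(v + 1):
= 1 + 2*v + v^2
1) 1 + 2*v + v^2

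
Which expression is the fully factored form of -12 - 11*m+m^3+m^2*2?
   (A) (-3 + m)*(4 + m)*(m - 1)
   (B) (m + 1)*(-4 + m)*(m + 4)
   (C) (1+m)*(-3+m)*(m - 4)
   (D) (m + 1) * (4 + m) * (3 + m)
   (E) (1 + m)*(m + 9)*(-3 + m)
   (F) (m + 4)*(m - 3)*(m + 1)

We need to factor -12 - 11*m+m^3+m^2*2.
The factored form is (m + 4)*(m - 3)*(m + 1).
F) (m + 4)*(m - 3)*(m + 1)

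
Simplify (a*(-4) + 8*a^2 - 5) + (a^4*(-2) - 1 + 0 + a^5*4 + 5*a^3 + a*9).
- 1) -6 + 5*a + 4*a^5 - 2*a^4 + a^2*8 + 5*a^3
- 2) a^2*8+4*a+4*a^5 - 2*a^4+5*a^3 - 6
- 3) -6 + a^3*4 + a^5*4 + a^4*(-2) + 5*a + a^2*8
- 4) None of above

Adding the polynomials and combining like terms:
(a*(-4) + 8*a^2 - 5) + (a^4*(-2) - 1 + 0 + a^5*4 + 5*a^3 + a*9)
= -6 + 5*a + 4*a^5 - 2*a^4 + a^2*8 + 5*a^3
1) -6 + 5*a + 4*a^5 - 2*a^4 + a^2*8 + 5*a^3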